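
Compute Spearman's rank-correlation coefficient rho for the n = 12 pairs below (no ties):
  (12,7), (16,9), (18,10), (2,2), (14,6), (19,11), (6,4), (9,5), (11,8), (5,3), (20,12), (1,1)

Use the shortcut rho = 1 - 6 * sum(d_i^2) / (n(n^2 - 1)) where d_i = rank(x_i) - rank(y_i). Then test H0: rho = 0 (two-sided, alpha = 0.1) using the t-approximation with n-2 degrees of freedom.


Step 1: Rank x and y separately (midranks; no ties here).
rank(x): 12->7, 16->9, 18->10, 2->2, 14->8, 19->11, 6->4, 9->5, 11->6, 5->3, 20->12, 1->1
rank(y): 7->7, 9->9, 10->10, 2->2, 6->6, 11->11, 4->4, 5->5, 8->8, 3->3, 12->12, 1->1
Step 2: d_i = R_x(i) - R_y(i); compute d_i^2.
  (7-7)^2=0, (9-9)^2=0, (10-10)^2=0, (2-2)^2=0, (8-6)^2=4, (11-11)^2=0, (4-4)^2=0, (5-5)^2=0, (6-8)^2=4, (3-3)^2=0, (12-12)^2=0, (1-1)^2=0
sum(d^2) = 8.
Step 3: rho = 1 - 6*8 / (12*(12^2 - 1)) = 1 - 48/1716 = 0.972028.
Step 4: Under H0, t = rho * sqrt((n-2)/(1-rho^2)) = 13.0876 ~ t(10).
Step 5: Two-sided p-value from the t-distribution with 10 df = 0.000000.
Step 6: alpha = 0.1. reject H0.

rho = 0.9720, p = 0.000000, reject H0 at alpha = 0.1.


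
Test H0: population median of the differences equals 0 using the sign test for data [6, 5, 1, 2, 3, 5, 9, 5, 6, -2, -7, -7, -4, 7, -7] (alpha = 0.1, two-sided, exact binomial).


Step 1: Discard zero differences. Original n = 15; n_eff = number of nonzero differences = 15.
Nonzero differences (with sign): +6, +5, +1, +2, +3, +5, +9, +5, +6, -2, -7, -7, -4, +7, -7
Step 2: Count signs: positive = 10, negative = 5.
Step 3: Under H0: P(positive) = 0.5, so the number of positives S ~ Bin(15, 0.5).
Step 4: Two-sided exact p-value = sum of Bin(15,0.5) probabilities at or below the observed probability = 0.301758.
Step 5: alpha = 0.1. fail to reject H0.

n_eff = 15, pos = 10, neg = 5, p = 0.301758, fail to reject H0.


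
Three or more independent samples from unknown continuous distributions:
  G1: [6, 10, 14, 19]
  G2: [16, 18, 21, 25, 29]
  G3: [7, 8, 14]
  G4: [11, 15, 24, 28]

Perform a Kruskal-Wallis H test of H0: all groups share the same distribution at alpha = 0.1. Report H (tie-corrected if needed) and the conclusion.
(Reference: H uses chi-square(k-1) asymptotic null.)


Step 1: Combine all N = 16 observations and assign midranks.
sorted (value, group, rank): (6,G1,1), (7,G3,2), (8,G3,3), (10,G1,4), (11,G4,5), (14,G1,6.5), (14,G3,6.5), (15,G4,8), (16,G2,9), (18,G2,10), (19,G1,11), (21,G2,12), (24,G4,13), (25,G2,14), (28,G4,15), (29,G2,16)
Step 2: Sum ranks within each group.
R_1 = 22.5 (n_1 = 4)
R_2 = 61 (n_2 = 5)
R_3 = 11.5 (n_3 = 3)
R_4 = 41 (n_4 = 4)
Step 3: H = 12/(N(N+1)) * sum(R_i^2/n_i) - 3(N+1)
     = 12/(16*17) * (22.5^2/4 + 61^2/5 + 11.5^2/3 + 41^2/4) - 3*17
     = 0.044118 * 1335.1 - 51
     = 7.901287.
Step 4: Ties present; correction factor C = 1 - 6/(16^3 - 16) = 0.998529. Corrected H = 7.901287 / 0.998529 = 7.912923.
Step 5: Under H0, H ~ chi^2(3); p-value = 0.047846.
Step 6: alpha = 0.1. reject H0.

H = 7.9129, df = 3, p = 0.047846, reject H0.


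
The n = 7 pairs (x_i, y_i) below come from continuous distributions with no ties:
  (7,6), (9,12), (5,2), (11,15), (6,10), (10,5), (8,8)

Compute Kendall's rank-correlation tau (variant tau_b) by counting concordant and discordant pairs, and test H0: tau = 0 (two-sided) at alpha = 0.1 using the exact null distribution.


Step 1: Enumerate the 21 unordered pairs (i,j) with i<j and classify each by sign(x_j-x_i) * sign(y_j-y_i).
  (1,2):dx=+2,dy=+6->C; (1,3):dx=-2,dy=-4->C; (1,4):dx=+4,dy=+9->C; (1,5):dx=-1,dy=+4->D
  (1,6):dx=+3,dy=-1->D; (1,7):dx=+1,dy=+2->C; (2,3):dx=-4,dy=-10->C; (2,4):dx=+2,dy=+3->C
  (2,5):dx=-3,dy=-2->C; (2,6):dx=+1,dy=-7->D; (2,7):dx=-1,dy=-4->C; (3,4):dx=+6,dy=+13->C
  (3,5):dx=+1,dy=+8->C; (3,6):dx=+5,dy=+3->C; (3,7):dx=+3,dy=+6->C; (4,5):dx=-5,dy=-5->C
  (4,6):dx=-1,dy=-10->C; (4,7):dx=-3,dy=-7->C; (5,6):dx=+4,dy=-5->D; (5,7):dx=+2,dy=-2->D
  (6,7):dx=-2,dy=+3->D
Step 2: C = 15, D = 6, total pairs = 21.
Step 3: tau = (C - D)/(n(n-1)/2) = (15 - 6)/21 = 0.428571.
Step 4: Exact two-sided p-value (enumerate n! = 5040 permutations of y under H0): p = 0.238889.
Step 5: alpha = 0.1. fail to reject H0.

tau_b = 0.4286 (C=15, D=6), p = 0.238889, fail to reject H0.


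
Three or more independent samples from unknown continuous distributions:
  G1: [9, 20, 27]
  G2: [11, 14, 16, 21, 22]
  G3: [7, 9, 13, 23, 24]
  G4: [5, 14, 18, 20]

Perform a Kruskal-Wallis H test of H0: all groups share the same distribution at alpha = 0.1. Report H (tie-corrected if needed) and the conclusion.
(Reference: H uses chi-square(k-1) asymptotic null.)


Step 1: Combine all N = 17 observations and assign midranks.
sorted (value, group, rank): (5,G4,1), (7,G3,2), (9,G1,3.5), (9,G3,3.5), (11,G2,5), (13,G3,6), (14,G2,7.5), (14,G4,7.5), (16,G2,9), (18,G4,10), (20,G1,11.5), (20,G4,11.5), (21,G2,13), (22,G2,14), (23,G3,15), (24,G3,16), (27,G1,17)
Step 2: Sum ranks within each group.
R_1 = 32 (n_1 = 3)
R_2 = 48.5 (n_2 = 5)
R_3 = 42.5 (n_3 = 5)
R_4 = 30 (n_4 = 4)
Step 3: H = 12/(N(N+1)) * sum(R_i^2/n_i) - 3(N+1)
     = 12/(17*18) * (32^2/3 + 48.5^2/5 + 42.5^2/5 + 30^2/4) - 3*18
     = 0.039216 * 1398.03 - 54
     = 0.824837.
Step 4: Ties present; correction factor C = 1 - 18/(17^3 - 17) = 0.996324. Corrected H = 0.824837 / 0.996324 = 0.827880.
Step 5: Under H0, H ~ chi^2(3); p-value = 0.842787.
Step 6: alpha = 0.1. fail to reject H0.

H = 0.8279, df = 3, p = 0.842787, fail to reject H0.


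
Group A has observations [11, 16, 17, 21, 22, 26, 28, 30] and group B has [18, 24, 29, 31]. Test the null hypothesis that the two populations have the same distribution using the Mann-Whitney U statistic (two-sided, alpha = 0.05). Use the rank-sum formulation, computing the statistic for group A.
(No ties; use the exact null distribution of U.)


Step 1: Combine and sort all 12 observations; assign midranks.
sorted (value, group): (11,X), (16,X), (17,X), (18,Y), (21,X), (22,X), (24,Y), (26,X), (28,X), (29,Y), (30,X), (31,Y)
ranks: 11->1, 16->2, 17->3, 18->4, 21->5, 22->6, 24->7, 26->8, 28->9, 29->10, 30->11, 31->12
Step 2: Rank sum for X: R1 = 1 + 2 + 3 + 5 + 6 + 8 + 9 + 11 = 45.
Step 3: U_X = R1 - n1(n1+1)/2 = 45 - 8*9/2 = 45 - 36 = 9.
       U_Y = n1*n2 - U_X = 32 - 9 = 23.
Step 4: No ties, so the exact null distribution of U (based on enumerating the C(12,8) = 495 equally likely rank assignments) gives the two-sided p-value.
Step 5: p-value = 0.282828; compare to alpha = 0.05. fail to reject H0.

U_X = 9, p = 0.282828, fail to reject H0 at alpha = 0.05.


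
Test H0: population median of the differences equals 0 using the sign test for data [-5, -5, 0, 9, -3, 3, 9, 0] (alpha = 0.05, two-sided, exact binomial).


Step 1: Discard zero differences. Original n = 8; n_eff = number of nonzero differences = 6.
Nonzero differences (with sign): -5, -5, +9, -3, +3, +9
Step 2: Count signs: positive = 3, negative = 3.
Step 3: Under H0: P(positive) = 0.5, so the number of positives S ~ Bin(6, 0.5).
Step 4: Two-sided exact p-value = sum of Bin(6,0.5) probabilities at or below the observed probability = 1.000000.
Step 5: alpha = 0.05. fail to reject H0.

n_eff = 6, pos = 3, neg = 3, p = 1.000000, fail to reject H0.


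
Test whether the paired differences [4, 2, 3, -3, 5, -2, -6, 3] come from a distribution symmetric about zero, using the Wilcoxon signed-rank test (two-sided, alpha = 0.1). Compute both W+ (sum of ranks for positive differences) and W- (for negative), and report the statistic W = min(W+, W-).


Step 1: Drop any zero differences (none here) and take |d_i|.
|d| = [4, 2, 3, 3, 5, 2, 6, 3]
Step 2: Midrank |d_i| (ties get averaged ranks).
ranks: |4|->6, |2|->1.5, |3|->4, |3|->4, |5|->7, |2|->1.5, |6|->8, |3|->4
Step 3: Attach original signs; sum ranks with positive sign and with negative sign.
W+ = 6 + 1.5 + 4 + 7 + 4 = 22.5
W- = 4 + 1.5 + 8 = 13.5
(Check: W+ + W- = 36 should equal n(n+1)/2 = 36.)
Step 4: Test statistic W = min(W+, W-) = 13.5.
Step 5: Ties in |d|, so use the tie-corrected normal approximation.
        E[W] = n(n+1)/4 = 8*9/4 = 18.
        Tie groups: |d|=2 (t=2), |d|=3 (t=3); sum(t^3 - t) = 30.
        Var[W] = n(n+1)(2n+1)/24 - sum(t^3-t)/48 = 1224/24 - 30/48 = 50.375.
        z = (W - E[W]) / sqrt(Var[W]) = (13.5 - 18) / 7.0975 = -0.6340.
        Two-sided p = 2*Phi(z) = 0.526066.
Step 6: alpha = 0.1. fail to reject H0.

W+ = 22.5, W- = 13.5, W = min = 13.5, p = 0.526066, fail to reject H0.


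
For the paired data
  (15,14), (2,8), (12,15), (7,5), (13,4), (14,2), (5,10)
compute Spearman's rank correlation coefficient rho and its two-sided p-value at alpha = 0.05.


Step 1: Rank x and y separately (midranks; no ties here).
rank(x): 15->7, 2->1, 12->4, 7->3, 13->5, 14->6, 5->2
rank(y): 14->6, 8->4, 15->7, 5->3, 4->2, 2->1, 10->5
Step 2: d_i = R_x(i) - R_y(i); compute d_i^2.
  (7-6)^2=1, (1-4)^2=9, (4-7)^2=9, (3-3)^2=0, (5-2)^2=9, (6-1)^2=25, (2-5)^2=9
sum(d^2) = 62.
Step 3: rho = 1 - 6*62 / (7*(7^2 - 1)) = 1 - 372/336 = -0.107143.
Step 4: Under H0, t = rho * sqrt((n-2)/(1-rho^2)) = -0.2410 ~ t(5).
Step 5: Two-sided p-value from the t-distribution with 5 df = 0.819151.
Step 6: alpha = 0.05. fail to reject H0.

rho = -0.1071, p = 0.819151, fail to reject H0 at alpha = 0.05.


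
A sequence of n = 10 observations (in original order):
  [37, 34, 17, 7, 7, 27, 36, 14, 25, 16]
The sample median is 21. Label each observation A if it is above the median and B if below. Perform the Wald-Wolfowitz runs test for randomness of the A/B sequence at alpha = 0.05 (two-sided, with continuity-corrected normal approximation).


Step 1: Compute median = 21; label A = above, B = below.
Labels in order: AABBBAABAB  (n_A = 5, n_B = 5)
Step 2: Count runs R = 6.
Step 3: Under H0 (random ordering), E[R] = 2*n_A*n_B/(n_A+n_B) + 1 = 2*5*5/10 + 1 = 6.0000.
        Var[R] = 2*n_A*n_B*(2*n_A*n_B - n_A - n_B) / ((n_A+n_B)^2 * (n_A+n_B-1)) = 2000/900 = 2.2222.
        SD[R] = 1.4907.
Step 4: R = E[R], so z = 0 with no continuity correction.
Step 5: Two-sided p-value via normal approximation = 2*(1 - Phi(|z|)) = 1.000000.
Step 6: alpha = 0.05. fail to reject H0.

R = 6, z = 0.0000, p = 1.000000, fail to reject H0.


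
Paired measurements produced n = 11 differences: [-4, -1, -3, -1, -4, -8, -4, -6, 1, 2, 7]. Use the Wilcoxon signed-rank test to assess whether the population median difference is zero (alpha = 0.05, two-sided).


Step 1: Drop any zero differences (none here) and take |d_i|.
|d| = [4, 1, 3, 1, 4, 8, 4, 6, 1, 2, 7]
Step 2: Midrank |d_i| (ties get averaged ranks).
ranks: |4|->7, |1|->2, |3|->5, |1|->2, |4|->7, |8|->11, |4|->7, |6|->9, |1|->2, |2|->4, |7|->10
Step 3: Attach original signs; sum ranks with positive sign and with negative sign.
W+ = 2 + 4 + 10 = 16
W- = 7 + 2 + 5 + 2 + 7 + 11 + 7 + 9 = 50
(Check: W+ + W- = 66 should equal n(n+1)/2 = 66.)
Step 4: Test statistic W = min(W+, W-) = 16.
Step 5: Ties in |d|, so use the tie-corrected normal approximation.
        E[W] = n(n+1)/4 = 11*12/4 = 33.
        Tie groups: |d|=1 (t=3), |d|=4 (t=3); sum(t^3 - t) = 48.
        Var[W] = n(n+1)(2n+1)/24 - sum(t^3-t)/48 = 3036/24 - 48/48 = 125.5.
        z = (W - E[W]) / sqrt(Var[W]) = (16 - 33) / 11.2027 = -1.5175.
        Two-sided p = 2*Phi(z) = 0.129142.
Step 6: alpha = 0.05. fail to reject H0.

W+ = 16, W- = 50, W = min = 16, p = 0.129142, fail to reject H0.


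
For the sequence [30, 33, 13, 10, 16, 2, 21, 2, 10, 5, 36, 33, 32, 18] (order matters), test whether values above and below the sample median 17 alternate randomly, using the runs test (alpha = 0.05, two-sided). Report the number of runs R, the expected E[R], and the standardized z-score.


Step 1: Compute median = 17; label A = above, B = below.
Labels in order: AABBBBABBBAAAA  (n_A = 7, n_B = 7)
Step 2: Count runs R = 5.
Step 3: Under H0 (random ordering), E[R] = 2*n_A*n_B/(n_A+n_B) + 1 = 2*7*7/14 + 1 = 8.0000.
        Var[R] = 2*n_A*n_B*(2*n_A*n_B - n_A - n_B) / ((n_A+n_B)^2 * (n_A+n_B-1)) = 8232/2548 = 3.2308.
        SD[R] = 1.7974.
Step 4: Continuity-corrected z = (R + 0.5 - E[R]) / SD[R] = (5 + 0.5 - 8.0000) / 1.7974 = -1.3909.
Step 5: Two-sided p-value via normal approximation = 2*(1 - Phi(|z|)) = 0.164264.
Step 6: alpha = 0.05. fail to reject H0.

R = 5, z = -1.3909, p = 0.164264, fail to reject H0.


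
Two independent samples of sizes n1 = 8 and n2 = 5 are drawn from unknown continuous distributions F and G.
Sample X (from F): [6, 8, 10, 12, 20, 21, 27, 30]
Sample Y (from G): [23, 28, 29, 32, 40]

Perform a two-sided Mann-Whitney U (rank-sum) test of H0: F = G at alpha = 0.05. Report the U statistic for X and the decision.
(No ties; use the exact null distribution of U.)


Step 1: Combine and sort all 13 observations; assign midranks.
sorted (value, group): (6,X), (8,X), (10,X), (12,X), (20,X), (21,X), (23,Y), (27,X), (28,Y), (29,Y), (30,X), (32,Y), (40,Y)
ranks: 6->1, 8->2, 10->3, 12->4, 20->5, 21->6, 23->7, 27->8, 28->9, 29->10, 30->11, 32->12, 40->13
Step 2: Rank sum for X: R1 = 1 + 2 + 3 + 4 + 5 + 6 + 8 + 11 = 40.
Step 3: U_X = R1 - n1(n1+1)/2 = 40 - 8*9/2 = 40 - 36 = 4.
       U_Y = n1*n2 - U_X = 40 - 4 = 36.
Step 4: No ties, so the exact null distribution of U (based on enumerating the C(13,8) = 1287 equally likely rank assignments) gives the two-sided p-value.
Step 5: p-value = 0.018648; compare to alpha = 0.05. reject H0.

U_X = 4, p = 0.018648, reject H0 at alpha = 0.05.


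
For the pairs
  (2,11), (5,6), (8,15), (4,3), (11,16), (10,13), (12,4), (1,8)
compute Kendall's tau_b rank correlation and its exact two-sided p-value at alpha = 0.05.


Step 1: Enumerate the 28 unordered pairs (i,j) with i<j and classify each by sign(x_j-x_i) * sign(y_j-y_i).
  (1,2):dx=+3,dy=-5->D; (1,3):dx=+6,dy=+4->C; (1,4):dx=+2,dy=-8->D; (1,5):dx=+9,dy=+5->C
  (1,6):dx=+8,dy=+2->C; (1,7):dx=+10,dy=-7->D; (1,8):dx=-1,dy=-3->C; (2,3):dx=+3,dy=+9->C
  (2,4):dx=-1,dy=-3->C; (2,5):dx=+6,dy=+10->C; (2,6):dx=+5,dy=+7->C; (2,7):dx=+7,dy=-2->D
  (2,8):dx=-4,dy=+2->D; (3,4):dx=-4,dy=-12->C; (3,5):dx=+3,dy=+1->C; (3,6):dx=+2,dy=-2->D
  (3,7):dx=+4,dy=-11->D; (3,8):dx=-7,dy=-7->C; (4,5):dx=+7,dy=+13->C; (4,6):dx=+6,dy=+10->C
  (4,7):dx=+8,dy=+1->C; (4,8):dx=-3,dy=+5->D; (5,6):dx=-1,dy=-3->C; (5,7):dx=+1,dy=-12->D
  (5,8):dx=-10,dy=-8->C; (6,7):dx=+2,dy=-9->D; (6,8):dx=-9,dy=-5->C; (7,8):dx=-11,dy=+4->D
Step 2: C = 17, D = 11, total pairs = 28.
Step 3: tau = (C - D)/(n(n-1)/2) = (17 - 11)/28 = 0.214286.
Step 4: Exact two-sided p-value (enumerate n! = 40320 permutations of y under H0): p = 0.548413.
Step 5: alpha = 0.05. fail to reject H0.

tau_b = 0.2143 (C=17, D=11), p = 0.548413, fail to reject H0.


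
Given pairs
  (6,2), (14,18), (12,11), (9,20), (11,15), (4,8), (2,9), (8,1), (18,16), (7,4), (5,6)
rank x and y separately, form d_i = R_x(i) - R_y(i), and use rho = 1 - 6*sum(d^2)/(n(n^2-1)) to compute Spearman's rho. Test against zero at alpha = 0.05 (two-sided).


Step 1: Rank x and y separately (midranks; no ties here).
rank(x): 6->4, 14->10, 12->9, 9->7, 11->8, 4->2, 2->1, 8->6, 18->11, 7->5, 5->3
rank(y): 2->2, 18->10, 11->7, 20->11, 15->8, 8->5, 9->6, 1->1, 16->9, 4->3, 6->4
Step 2: d_i = R_x(i) - R_y(i); compute d_i^2.
  (4-2)^2=4, (10-10)^2=0, (9-7)^2=4, (7-11)^2=16, (8-8)^2=0, (2-5)^2=9, (1-6)^2=25, (6-1)^2=25, (11-9)^2=4, (5-3)^2=4, (3-4)^2=1
sum(d^2) = 92.
Step 3: rho = 1 - 6*92 / (11*(11^2 - 1)) = 1 - 552/1320 = 0.581818.
Step 4: Under H0, t = rho * sqrt((n-2)/(1-rho^2)) = 2.1461 ~ t(9).
Step 5: Two-sided p-value from the t-distribution with 9 df = 0.060420.
Step 6: alpha = 0.05. fail to reject H0.

rho = 0.5818, p = 0.060420, fail to reject H0 at alpha = 0.05.


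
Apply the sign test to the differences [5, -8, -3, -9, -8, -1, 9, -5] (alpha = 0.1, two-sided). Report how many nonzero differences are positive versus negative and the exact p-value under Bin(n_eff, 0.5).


Step 1: Discard zero differences. Original n = 8; n_eff = number of nonzero differences = 8.
Nonzero differences (with sign): +5, -8, -3, -9, -8, -1, +9, -5
Step 2: Count signs: positive = 2, negative = 6.
Step 3: Under H0: P(positive) = 0.5, so the number of positives S ~ Bin(8, 0.5).
Step 4: Two-sided exact p-value = sum of Bin(8,0.5) probabilities at or below the observed probability = 0.289062.
Step 5: alpha = 0.1. fail to reject H0.

n_eff = 8, pos = 2, neg = 6, p = 0.289062, fail to reject H0.


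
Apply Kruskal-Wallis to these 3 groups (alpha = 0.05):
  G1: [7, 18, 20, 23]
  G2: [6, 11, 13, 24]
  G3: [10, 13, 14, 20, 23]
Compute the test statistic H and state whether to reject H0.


Step 1: Combine all N = 13 observations and assign midranks.
sorted (value, group, rank): (6,G2,1), (7,G1,2), (10,G3,3), (11,G2,4), (13,G2,5.5), (13,G3,5.5), (14,G3,7), (18,G1,8), (20,G1,9.5), (20,G3,9.5), (23,G1,11.5), (23,G3,11.5), (24,G2,13)
Step 2: Sum ranks within each group.
R_1 = 31 (n_1 = 4)
R_2 = 23.5 (n_2 = 4)
R_3 = 36.5 (n_3 = 5)
Step 3: H = 12/(N(N+1)) * sum(R_i^2/n_i) - 3(N+1)
     = 12/(13*14) * (31^2/4 + 23.5^2/4 + 36.5^2/5) - 3*14
     = 0.065934 * 644.763 - 42
     = 0.511813.
Step 4: Ties present; correction factor C = 1 - 18/(13^3 - 13) = 0.991758. Corrected H = 0.511813 / 0.991758 = 0.516066.
Step 5: Under H0, H ~ chi^2(2); p-value = 0.772570.
Step 6: alpha = 0.05. fail to reject H0.

H = 0.5161, df = 2, p = 0.772570, fail to reject H0.


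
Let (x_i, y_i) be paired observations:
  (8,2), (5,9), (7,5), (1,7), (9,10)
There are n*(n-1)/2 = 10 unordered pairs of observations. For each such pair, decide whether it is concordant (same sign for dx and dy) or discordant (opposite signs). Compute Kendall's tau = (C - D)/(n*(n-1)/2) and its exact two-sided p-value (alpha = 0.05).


Step 1: Enumerate the 10 unordered pairs (i,j) with i<j and classify each by sign(x_j-x_i) * sign(y_j-y_i).
  (1,2):dx=-3,dy=+7->D; (1,3):dx=-1,dy=+3->D; (1,4):dx=-7,dy=+5->D; (1,5):dx=+1,dy=+8->C
  (2,3):dx=+2,dy=-4->D; (2,4):dx=-4,dy=-2->C; (2,5):dx=+4,dy=+1->C; (3,4):dx=-6,dy=+2->D
  (3,5):dx=+2,dy=+5->C; (4,5):dx=+8,dy=+3->C
Step 2: C = 5, D = 5, total pairs = 10.
Step 3: tau = (C - D)/(n(n-1)/2) = (5 - 5)/10 = 0.000000.
Step 4: Exact two-sided p-value (enumerate n! = 120 permutations of y under H0): p = 1.000000.
Step 5: alpha = 0.05. fail to reject H0.

tau_b = 0.0000 (C=5, D=5), p = 1.000000, fail to reject H0.


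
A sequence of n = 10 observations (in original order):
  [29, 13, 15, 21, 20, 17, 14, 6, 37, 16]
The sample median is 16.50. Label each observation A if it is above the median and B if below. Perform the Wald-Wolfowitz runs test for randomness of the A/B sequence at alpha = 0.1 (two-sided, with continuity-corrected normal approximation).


Step 1: Compute median = 16.50; label A = above, B = below.
Labels in order: ABBAAABBAB  (n_A = 5, n_B = 5)
Step 2: Count runs R = 6.
Step 3: Under H0 (random ordering), E[R] = 2*n_A*n_B/(n_A+n_B) + 1 = 2*5*5/10 + 1 = 6.0000.
        Var[R] = 2*n_A*n_B*(2*n_A*n_B - n_A - n_B) / ((n_A+n_B)^2 * (n_A+n_B-1)) = 2000/900 = 2.2222.
        SD[R] = 1.4907.
Step 4: R = E[R], so z = 0 with no continuity correction.
Step 5: Two-sided p-value via normal approximation = 2*(1 - Phi(|z|)) = 1.000000.
Step 6: alpha = 0.1. fail to reject H0.

R = 6, z = 0.0000, p = 1.000000, fail to reject H0.


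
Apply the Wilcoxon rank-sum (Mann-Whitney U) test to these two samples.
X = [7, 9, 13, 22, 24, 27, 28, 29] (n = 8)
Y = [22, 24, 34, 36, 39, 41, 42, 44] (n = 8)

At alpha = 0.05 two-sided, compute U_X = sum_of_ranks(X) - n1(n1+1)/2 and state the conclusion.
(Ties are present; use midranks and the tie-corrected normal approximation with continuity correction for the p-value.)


Step 1: Combine and sort all 16 observations; assign midranks.
sorted (value, group): (7,X), (9,X), (13,X), (22,X), (22,Y), (24,X), (24,Y), (27,X), (28,X), (29,X), (34,Y), (36,Y), (39,Y), (41,Y), (42,Y), (44,Y)
ranks: 7->1, 9->2, 13->3, 22->4.5, 22->4.5, 24->6.5, 24->6.5, 27->8, 28->9, 29->10, 34->11, 36->12, 39->13, 41->14, 42->15, 44->16
Step 2: Rank sum for X: R1 = 1 + 2 + 3 + 4.5 + 6.5 + 8 + 9 + 10 = 44.
Step 3: U_X = R1 - n1(n1+1)/2 = 44 - 8*9/2 = 44 - 36 = 8.
       U_Y = n1*n2 - U_X = 64 - 8 = 56.
Step 4: Ties are present, so use the tie-corrected normal approximation (with continuity correction) for the p-value.
Step 5: p-value = 0.013450; compare to alpha = 0.05. reject H0.

U_X = 8, p = 0.013450, reject H0 at alpha = 0.05.


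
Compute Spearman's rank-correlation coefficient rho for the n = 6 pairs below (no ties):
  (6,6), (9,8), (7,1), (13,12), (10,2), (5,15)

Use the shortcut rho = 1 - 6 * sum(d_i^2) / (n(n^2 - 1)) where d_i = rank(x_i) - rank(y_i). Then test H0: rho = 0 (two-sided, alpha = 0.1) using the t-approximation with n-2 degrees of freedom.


Step 1: Rank x and y separately (midranks; no ties here).
rank(x): 6->2, 9->4, 7->3, 13->6, 10->5, 5->1
rank(y): 6->3, 8->4, 1->1, 12->5, 2->2, 15->6
Step 2: d_i = R_x(i) - R_y(i); compute d_i^2.
  (2-3)^2=1, (4-4)^2=0, (3-1)^2=4, (6-5)^2=1, (5-2)^2=9, (1-6)^2=25
sum(d^2) = 40.
Step 3: rho = 1 - 6*40 / (6*(6^2 - 1)) = 1 - 240/210 = -0.142857.
Step 4: Under H0, t = rho * sqrt((n-2)/(1-rho^2)) = -0.2887 ~ t(4).
Step 5: Two-sided p-value from the t-distribution with 4 df = 0.787172.
Step 6: alpha = 0.1. fail to reject H0.

rho = -0.1429, p = 0.787172, fail to reject H0 at alpha = 0.1.


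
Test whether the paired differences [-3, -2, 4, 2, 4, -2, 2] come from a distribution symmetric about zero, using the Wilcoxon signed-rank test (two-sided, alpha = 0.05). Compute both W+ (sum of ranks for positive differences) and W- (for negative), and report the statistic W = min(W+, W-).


Step 1: Drop any zero differences (none here) and take |d_i|.
|d| = [3, 2, 4, 2, 4, 2, 2]
Step 2: Midrank |d_i| (ties get averaged ranks).
ranks: |3|->5, |2|->2.5, |4|->6.5, |2|->2.5, |4|->6.5, |2|->2.5, |2|->2.5
Step 3: Attach original signs; sum ranks with positive sign and with negative sign.
W+ = 6.5 + 2.5 + 6.5 + 2.5 = 18
W- = 5 + 2.5 + 2.5 = 10
(Check: W+ + W- = 28 should equal n(n+1)/2 = 28.)
Step 4: Test statistic W = min(W+, W-) = 10.
Step 5: Ties in |d|, so use the tie-corrected normal approximation.
        E[W] = n(n+1)/4 = 7*8/4 = 14.
        Tie groups: |d|=2 (t=4), |d|=4 (t=2); sum(t^3 - t) = 66.
        Var[W] = n(n+1)(2n+1)/24 - sum(t^3-t)/48 = 840/24 - 66/48 = 33.625.
        z = (W - E[W]) / sqrt(Var[W]) = (10 - 14) / 5.7987 = -0.6898.
        Two-sided p = 2*Phi(z) = 0.490314.
Step 6: alpha = 0.05. fail to reject H0.

W+ = 18, W- = 10, W = min = 10, p = 0.490314, fail to reject H0.


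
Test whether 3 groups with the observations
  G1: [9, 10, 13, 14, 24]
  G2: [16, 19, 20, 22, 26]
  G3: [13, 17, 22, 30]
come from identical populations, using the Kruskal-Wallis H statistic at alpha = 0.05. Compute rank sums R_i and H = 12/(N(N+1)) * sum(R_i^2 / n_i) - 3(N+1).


Step 1: Combine all N = 14 observations and assign midranks.
sorted (value, group, rank): (9,G1,1), (10,G1,2), (13,G1,3.5), (13,G3,3.5), (14,G1,5), (16,G2,6), (17,G3,7), (19,G2,8), (20,G2,9), (22,G2,10.5), (22,G3,10.5), (24,G1,12), (26,G2,13), (30,G3,14)
Step 2: Sum ranks within each group.
R_1 = 23.5 (n_1 = 5)
R_2 = 46.5 (n_2 = 5)
R_3 = 35 (n_3 = 4)
Step 3: H = 12/(N(N+1)) * sum(R_i^2/n_i) - 3(N+1)
     = 12/(14*15) * (23.5^2/5 + 46.5^2/5 + 35^2/4) - 3*15
     = 0.057143 * 849.15 - 45
     = 3.522857.
Step 4: Ties present; correction factor C = 1 - 12/(14^3 - 14) = 0.995604. Corrected H = 3.522857 / 0.995604 = 3.538411.
Step 5: Under H0, H ~ chi^2(2); p-value = 0.170468.
Step 6: alpha = 0.05. fail to reject H0.

H = 3.5384, df = 2, p = 0.170468, fail to reject H0.


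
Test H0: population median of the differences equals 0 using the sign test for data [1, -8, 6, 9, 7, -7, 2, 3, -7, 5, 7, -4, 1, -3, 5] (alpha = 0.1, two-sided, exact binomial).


Step 1: Discard zero differences. Original n = 15; n_eff = number of nonzero differences = 15.
Nonzero differences (with sign): +1, -8, +6, +9, +7, -7, +2, +3, -7, +5, +7, -4, +1, -3, +5
Step 2: Count signs: positive = 10, negative = 5.
Step 3: Under H0: P(positive) = 0.5, so the number of positives S ~ Bin(15, 0.5).
Step 4: Two-sided exact p-value = sum of Bin(15,0.5) probabilities at or below the observed probability = 0.301758.
Step 5: alpha = 0.1. fail to reject H0.

n_eff = 15, pos = 10, neg = 5, p = 0.301758, fail to reject H0.


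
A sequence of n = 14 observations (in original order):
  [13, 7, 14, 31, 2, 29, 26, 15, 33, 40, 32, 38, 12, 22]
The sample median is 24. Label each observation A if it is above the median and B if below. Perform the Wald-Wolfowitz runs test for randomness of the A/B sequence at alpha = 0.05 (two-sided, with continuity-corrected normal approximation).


Step 1: Compute median = 24; label A = above, B = below.
Labels in order: BBBABAABAAAABB  (n_A = 7, n_B = 7)
Step 2: Count runs R = 7.
Step 3: Under H0 (random ordering), E[R] = 2*n_A*n_B/(n_A+n_B) + 1 = 2*7*7/14 + 1 = 8.0000.
        Var[R] = 2*n_A*n_B*(2*n_A*n_B - n_A - n_B) / ((n_A+n_B)^2 * (n_A+n_B-1)) = 8232/2548 = 3.2308.
        SD[R] = 1.7974.
Step 4: Continuity-corrected z = (R + 0.5 - E[R]) / SD[R] = (7 + 0.5 - 8.0000) / 1.7974 = -0.2782.
Step 5: Two-sided p-value via normal approximation = 2*(1 - Phi(|z|)) = 0.780879.
Step 6: alpha = 0.05. fail to reject H0.

R = 7, z = -0.2782, p = 0.780879, fail to reject H0.


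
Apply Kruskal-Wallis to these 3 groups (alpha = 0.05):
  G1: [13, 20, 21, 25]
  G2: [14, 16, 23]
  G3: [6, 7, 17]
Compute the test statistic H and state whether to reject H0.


Step 1: Combine all N = 10 observations and assign midranks.
sorted (value, group, rank): (6,G3,1), (7,G3,2), (13,G1,3), (14,G2,4), (16,G2,5), (17,G3,6), (20,G1,7), (21,G1,8), (23,G2,9), (25,G1,10)
Step 2: Sum ranks within each group.
R_1 = 28 (n_1 = 4)
R_2 = 18 (n_2 = 3)
R_3 = 9 (n_3 = 3)
Step 3: H = 12/(N(N+1)) * sum(R_i^2/n_i) - 3(N+1)
     = 12/(10*11) * (28^2/4 + 18^2/3 + 9^2/3) - 3*11
     = 0.109091 * 331 - 33
     = 3.109091.
Step 4: No ties, so H is used without correction.
Step 5: Under H0, H ~ chi^2(2); p-value = 0.211285.
Step 6: alpha = 0.05. fail to reject H0.

H = 3.1091, df = 2, p = 0.211285, fail to reject H0.


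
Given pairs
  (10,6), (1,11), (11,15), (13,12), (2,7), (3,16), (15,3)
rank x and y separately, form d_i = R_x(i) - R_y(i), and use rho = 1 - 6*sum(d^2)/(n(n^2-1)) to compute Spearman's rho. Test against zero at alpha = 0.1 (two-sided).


Step 1: Rank x and y separately (midranks; no ties here).
rank(x): 10->4, 1->1, 11->5, 13->6, 2->2, 3->3, 15->7
rank(y): 6->2, 11->4, 15->6, 12->5, 7->3, 16->7, 3->1
Step 2: d_i = R_x(i) - R_y(i); compute d_i^2.
  (4-2)^2=4, (1-4)^2=9, (5-6)^2=1, (6-5)^2=1, (2-3)^2=1, (3-7)^2=16, (7-1)^2=36
sum(d^2) = 68.
Step 3: rho = 1 - 6*68 / (7*(7^2 - 1)) = 1 - 408/336 = -0.214286.
Step 4: Under H0, t = rho * sqrt((n-2)/(1-rho^2)) = -0.4906 ~ t(5).
Step 5: Two-sided p-value from the t-distribution with 5 df = 0.644512.
Step 6: alpha = 0.1. fail to reject H0.

rho = -0.2143, p = 0.644512, fail to reject H0 at alpha = 0.1.


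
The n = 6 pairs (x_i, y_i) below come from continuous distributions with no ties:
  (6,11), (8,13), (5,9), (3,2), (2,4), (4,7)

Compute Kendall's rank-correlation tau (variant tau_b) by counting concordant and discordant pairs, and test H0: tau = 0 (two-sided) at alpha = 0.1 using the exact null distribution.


Step 1: Enumerate the 15 unordered pairs (i,j) with i<j and classify each by sign(x_j-x_i) * sign(y_j-y_i).
  (1,2):dx=+2,dy=+2->C; (1,3):dx=-1,dy=-2->C; (1,4):dx=-3,dy=-9->C; (1,5):dx=-4,dy=-7->C
  (1,6):dx=-2,dy=-4->C; (2,3):dx=-3,dy=-4->C; (2,4):dx=-5,dy=-11->C; (2,5):dx=-6,dy=-9->C
  (2,6):dx=-4,dy=-6->C; (3,4):dx=-2,dy=-7->C; (3,5):dx=-3,dy=-5->C; (3,6):dx=-1,dy=-2->C
  (4,5):dx=-1,dy=+2->D; (4,6):dx=+1,dy=+5->C; (5,6):dx=+2,dy=+3->C
Step 2: C = 14, D = 1, total pairs = 15.
Step 3: tau = (C - D)/(n(n-1)/2) = (14 - 1)/15 = 0.866667.
Step 4: Exact two-sided p-value (enumerate n! = 720 permutations of y under H0): p = 0.016667.
Step 5: alpha = 0.1. reject H0.

tau_b = 0.8667 (C=14, D=1), p = 0.016667, reject H0.


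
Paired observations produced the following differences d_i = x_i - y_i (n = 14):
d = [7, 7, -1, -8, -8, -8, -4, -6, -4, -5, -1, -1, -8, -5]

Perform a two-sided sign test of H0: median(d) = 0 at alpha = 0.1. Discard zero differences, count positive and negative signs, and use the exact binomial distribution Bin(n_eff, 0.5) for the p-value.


Step 1: Discard zero differences. Original n = 14; n_eff = number of nonzero differences = 14.
Nonzero differences (with sign): +7, +7, -1, -8, -8, -8, -4, -6, -4, -5, -1, -1, -8, -5
Step 2: Count signs: positive = 2, negative = 12.
Step 3: Under H0: P(positive) = 0.5, so the number of positives S ~ Bin(14, 0.5).
Step 4: Two-sided exact p-value = sum of Bin(14,0.5) probabilities at or below the observed probability = 0.012939.
Step 5: alpha = 0.1. reject H0.

n_eff = 14, pos = 2, neg = 12, p = 0.012939, reject H0.


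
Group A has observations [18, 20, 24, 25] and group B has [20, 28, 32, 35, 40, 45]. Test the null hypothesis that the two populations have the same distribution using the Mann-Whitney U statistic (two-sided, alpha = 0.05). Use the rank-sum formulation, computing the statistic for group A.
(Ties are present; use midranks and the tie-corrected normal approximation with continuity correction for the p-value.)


Step 1: Combine and sort all 10 observations; assign midranks.
sorted (value, group): (18,X), (20,X), (20,Y), (24,X), (25,X), (28,Y), (32,Y), (35,Y), (40,Y), (45,Y)
ranks: 18->1, 20->2.5, 20->2.5, 24->4, 25->5, 28->6, 32->7, 35->8, 40->9, 45->10
Step 2: Rank sum for X: R1 = 1 + 2.5 + 4 + 5 = 12.5.
Step 3: U_X = R1 - n1(n1+1)/2 = 12.5 - 4*5/2 = 12.5 - 10 = 2.5.
       U_Y = n1*n2 - U_X = 24 - 2.5 = 21.5.
Step 4: Ties are present, so use the tie-corrected normal approximation (with continuity correction) for the p-value.
Step 5: p-value = 0.054273; compare to alpha = 0.05. fail to reject H0.

U_X = 2.5, p = 0.054273, fail to reject H0 at alpha = 0.05.


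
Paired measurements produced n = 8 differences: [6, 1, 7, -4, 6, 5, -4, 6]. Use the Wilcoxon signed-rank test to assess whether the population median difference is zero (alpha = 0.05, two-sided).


Step 1: Drop any zero differences (none here) and take |d_i|.
|d| = [6, 1, 7, 4, 6, 5, 4, 6]
Step 2: Midrank |d_i| (ties get averaged ranks).
ranks: |6|->6, |1|->1, |7|->8, |4|->2.5, |6|->6, |5|->4, |4|->2.5, |6|->6
Step 3: Attach original signs; sum ranks with positive sign and with negative sign.
W+ = 6 + 1 + 8 + 6 + 4 + 6 = 31
W- = 2.5 + 2.5 = 5
(Check: W+ + W- = 36 should equal n(n+1)/2 = 36.)
Step 4: Test statistic W = min(W+, W-) = 5.
Step 5: Ties in |d|, so use the tie-corrected normal approximation.
        E[W] = n(n+1)/4 = 8*9/4 = 18.
        Tie groups: |d|=4 (t=2), |d|=6 (t=3); sum(t^3 - t) = 30.
        Var[W] = n(n+1)(2n+1)/24 - sum(t^3-t)/48 = 1224/24 - 30/48 = 50.375.
        z = (W - E[W]) / sqrt(Var[W]) = (5 - 18) / 7.0975 = -1.8316.
        Two-sided p = 2*Phi(z) = 0.067008.
Step 6: alpha = 0.05. fail to reject H0.

W+ = 31, W- = 5, W = min = 5, p = 0.067008, fail to reject H0.


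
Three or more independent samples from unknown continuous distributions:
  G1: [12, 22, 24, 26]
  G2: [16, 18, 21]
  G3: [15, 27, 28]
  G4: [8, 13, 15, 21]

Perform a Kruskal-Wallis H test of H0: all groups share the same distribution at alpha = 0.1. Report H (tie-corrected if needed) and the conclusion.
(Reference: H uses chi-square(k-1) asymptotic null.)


Step 1: Combine all N = 14 observations and assign midranks.
sorted (value, group, rank): (8,G4,1), (12,G1,2), (13,G4,3), (15,G3,4.5), (15,G4,4.5), (16,G2,6), (18,G2,7), (21,G2,8.5), (21,G4,8.5), (22,G1,10), (24,G1,11), (26,G1,12), (27,G3,13), (28,G3,14)
Step 2: Sum ranks within each group.
R_1 = 35 (n_1 = 4)
R_2 = 21.5 (n_2 = 3)
R_3 = 31.5 (n_3 = 3)
R_4 = 17 (n_4 = 4)
Step 3: H = 12/(N(N+1)) * sum(R_i^2/n_i) - 3(N+1)
     = 12/(14*15) * (35^2/4 + 21.5^2/3 + 31.5^2/3 + 17^2/4) - 3*15
     = 0.057143 * 863.333 - 45
     = 4.333333.
Step 4: Ties present; correction factor C = 1 - 12/(14^3 - 14) = 0.995604. Corrected H = 4.333333 / 0.995604 = 4.352465.
Step 5: Under H0, H ~ chi^2(3); p-value = 0.225834.
Step 6: alpha = 0.1. fail to reject H0.

H = 4.3525, df = 3, p = 0.225834, fail to reject H0.


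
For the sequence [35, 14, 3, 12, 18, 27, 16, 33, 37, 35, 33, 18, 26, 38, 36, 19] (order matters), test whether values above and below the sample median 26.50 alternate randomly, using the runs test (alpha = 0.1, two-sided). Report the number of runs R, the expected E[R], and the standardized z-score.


Step 1: Compute median = 26.50; label A = above, B = below.
Labels in order: ABBBBABAAAABBAAB  (n_A = 8, n_B = 8)
Step 2: Count runs R = 8.
Step 3: Under H0 (random ordering), E[R] = 2*n_A*n_B/(n_A+n_B) + 1 = 2*8*8/16 + 1 = 9.0000.
        Var[R] = 2*n_A*n_B*(2*n_A*n_B - n_A - n_B) / ((n_A+n_B)^2 * (n_A+n_B-1)) = 14336/3840 = 3.7333.
        SD[R] = 1.9322.
Step 4: Continuity-corrected z = (R + 0.5 - E[R]) / SD[R] = (8 + 0.5 - 9.0000) / 1.9322 = -0.2588.
Step 5: Two-sided p-value via normal approximation = 2*(1 - Phi(|z|)) = 0.795809.
Step 6: alpha = 0.1. fail to reject H0.

R = 8, z = -0.2588, p = 0.795809, fail to reject H0.


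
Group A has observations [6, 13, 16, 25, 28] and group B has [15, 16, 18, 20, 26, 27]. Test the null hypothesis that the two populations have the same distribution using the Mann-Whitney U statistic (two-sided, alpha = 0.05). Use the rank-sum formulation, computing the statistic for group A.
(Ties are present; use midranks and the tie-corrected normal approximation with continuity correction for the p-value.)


Step 1: Combine and sort all 11 observations; assign midranks.
sorted (value, group): (6,X), (13,X), (15,Y), (16,X), (16,Y), (18,Y), (20,Y), (25,X), (26,Y), (27,Y), (28,X)
ranks: 6->1, 13->2, 15->3, 16->4.5, 16->4.5, 18->6, 20->7, 25->8, 26->9, 27->10, 28->11
Step 2: Rank sum for X: R1 = 1 + 2 + 4.5 + 8 + 11 = 26.5.
Step 3: U_X = R1 - n1(n1+1)/2 = 26.5 - 5*6/2 = 26.5 - 15 = 11.5.
       U_Y = n1*n2 - U_X = 30 - 11.5 = 18.5.
Step 4: Ties are present, so use the tie-corrected normal approximation (with continuity correction) for the p-value.
Step 5: p-value = 0.583025; compare to alpha = 0.05. fail to reject H0.

U_X = 11.5, p = 0.583025, fail to reject H0 at alpha = 0.05.


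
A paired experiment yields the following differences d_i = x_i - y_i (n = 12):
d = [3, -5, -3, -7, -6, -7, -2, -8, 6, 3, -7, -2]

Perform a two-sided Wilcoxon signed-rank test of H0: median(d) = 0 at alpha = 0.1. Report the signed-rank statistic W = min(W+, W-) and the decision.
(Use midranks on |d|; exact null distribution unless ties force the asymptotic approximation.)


Step 1: Drop any zero differences (none here) and take |d_i|.
|d| = [3, 5, 3, 7, 6, 7, 2, 8, 6, 3, 7, 2]
Step 2: Midrank |d_i| (ties get averaged ranks).
ranks: |3|->4, |5|->6, |3|->4, |7|->10, |6|->7.5, |7|->10, |2|->1.5, |8|->12, |6|->7.5, |3|->4, |7|->10, |2|->1.5
Step 3: Attach original signs; sum ranks with positive sign and with negative sign.
W+ = 4 + 7.5 + 4 = 15.5
W- = 6 + 4 + 10 + 7.5 + 10 + 1.5 + 12 + 10 + 1.5 = 62.5
(Check: W+ + W- = 78 should equal n(n+1)/2 = 78.)
Step 4: Test statistic W = min(W+, W-) = 15.5.
Step 5: Ties in |d|, so use the tie-corrected normal approximation.
        E[W] = n(n+1)/4 = 12*13/4 = 39.
        Tie groups: |d|=2 (t=2), |d|=3 (t=3), |d|=6 (t=2), |d|=7 (t=3); sum(t^3 - t) = 60.
        Var[W] = n(n+1)(2n+1)/24 - sum(t^3-t)/48 = 3900/24 - 60/48 = 161.25.
        z = (W - E[W]) / sqrt(Var[W]) = (15.5 - 39) / 12.6984 = -1.8506.
        Two-sided p = 2*Phi(z) = 0.064224.
Step 6: alpha = 0.1. reject H0.

W+ = 15.5, W- = 62.5, W = min = 15.5, p = 0.064224, reject H0.


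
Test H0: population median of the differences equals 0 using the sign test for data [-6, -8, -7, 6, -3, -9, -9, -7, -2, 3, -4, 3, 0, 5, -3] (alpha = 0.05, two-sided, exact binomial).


Step 1: Discard zero differences. Original n = 15; n_eff = number of nonzero differences = 14.
Nonzero differences (with sign): -6, -8, -7, +6, -3, -9, -9, -7, -2, +3, -4, +3, +5, -3
Step 2: Count signs: positive = 4, negative = 10.
Step 3: Under H0: P(positive) = 0.5, so the number of positives S ~ Bin(14, 0.5).
Step 4: Two-sided exact p-value = sum of Bin(14,0.5) probabilities at or below the observed probability = 0.179565.
Step 5: alpha = 0.05. fail to reject H0.

n_eff = 14, pos = 4, neg = 10, p = 0.179565, fail to reject H0.


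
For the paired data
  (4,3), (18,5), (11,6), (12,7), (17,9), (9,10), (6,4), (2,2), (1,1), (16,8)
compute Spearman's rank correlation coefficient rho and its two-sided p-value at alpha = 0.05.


Step 1: Rank x and y separately (midranks; no ties here).
rank(x): 4->3, 18->10, 11->6, 12->7, 17->9, 9->5, 6->4, 2->2, 1->1, 16->8
rank(y): 3->3, 5->5, 6->6, 7->7, 9->9, 10->10, 4->4, 2->2, 1->1, 8->8
Step 2: d_i = R_x(i) - R_y(i); compute d_i^2.
  (3-3)^2=0, (10-5)^2=25, (6-6)^2=0, (7-7)^2=0, (9-9)^2=0, (5-10)^2=25, (4-4)^2=0, (2-2)^2=0, (1-1)^2=0, (8-8)^2=0
sum(d^2) = 50.
Step 3: rho = 1 - 6*50 / (10*(10^2 - 1)) = 1 - 300/990 = 0.696970.
Step 4: Under H0, t = rho * sqrt((n-2)/(1-rho^2)) = 2.7490 ~ t(8).
Step 5: Two-sided p-value from the t-distribution with 8 df = 0.025097.
Step 6: alpha = 0.05. reject H0.

rho = 0.6970, p = 0.025097, reject H0 at alpha = 0.05.


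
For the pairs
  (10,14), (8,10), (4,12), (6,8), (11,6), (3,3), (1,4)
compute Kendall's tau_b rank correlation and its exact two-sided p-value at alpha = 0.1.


Step 1: Enumerate the 21 unordered pairs (i,j) with i<j and classify each by sign(x_j-x_i) * sign(y_j-y_i).
  (1,2):dx=-2,dy=-4->C; (1,3):dx=-6,dy=-2->C; (1,4):dx=-4,dy=-6->C; (1,5):dx=+1,dy=-8->D
  (1,6):dx=-7,dy=-11->C; (1,7):dx=-9,dy=-10->C; (2,3):dx=-4,dy=+2->D; (2,4):dx=-2,dy=-2->C
  (2,5):dx=+3,dy=-4->D; (2,6):dx=-5,dy=-7->C; (2,7):dx=-7,dy=-6->C; (3,4):dx=+2,dy=-4->D
  (3,5):dx=+7,dy=-6->D; (3,6):dx=-1,dy=-9->C; (3,7):dx=-3,dy=-8->C; (4,5):dx=+5,dy=-2->D
  (4,6):dx=-3,dy=-5->C; (4,7):dx=-5,dy=-4->C; (5,6):dx=-8,dy=-3->C; (5,7):dx=-10,dy=-2->C
  (6,7):dx=-2,dy=+1->D
Step 2: C = 14, D = 7, total pairs = 21.
Step 3: tau = (C - D)/(n(n-1)/2) = (14 - 7)/21 = 0.333333.
Step 4: Exact two-sided p-value (enumerate n! = 5040 permutations of y under H0): p = 0.381349.
Step 5: alpha = 0.1. fail to reject H0.

tau_b = 0.3333 (C=14, D=7), p = 0.381349, fail to reject H0.


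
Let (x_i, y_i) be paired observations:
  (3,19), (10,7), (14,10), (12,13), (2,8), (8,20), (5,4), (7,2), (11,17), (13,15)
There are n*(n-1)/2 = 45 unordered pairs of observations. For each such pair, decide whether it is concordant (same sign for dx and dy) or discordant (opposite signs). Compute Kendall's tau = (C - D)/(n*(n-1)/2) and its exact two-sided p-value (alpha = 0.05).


Step 1: Enumerate the 45 unordered pairs (i,j) with i<j and classify each by sign(x_j-x_i) * sign(y_j-y_i).
  (1,2):dx=+7,dy=-12->D; (1,3):dx=+11,dy=-9->D; (1,4):dx=+9,dy=-6->D; (1,5):dx=-1,dy=-11->C
  (1,6):dx=+5,dy=+1->C; (1,7):dx=+2,dy=-15->D; (1,8):dx=+4,dy=-17->D; (1,9):dx=+8,dy=-2->D
  (1,10):dx=+10,dy=-4->D; (2,3):dx=+4,dy=+3->C; (2,4):dx=+2,dy=+6->C; (2,5):dx=-8,dy=+1->D
  (2,6):dx=-2,dy=+13->D; (2,7):dx=-5,dy=-3->C; (2,8):dx=-3,dy=-5->C; (2,9):dx=+1,dy=+10->C
  (2,10):dx=+3,dy=+8->C; (3,4):dx=-2,dy=+3->D; (3,5):dx=-12,dy=-2->C; (3,6):dx=-6,dy=+10->D
  (3,7):dx=-9,dy=-6->C; (3,8):dx=-7,dy=-8->C; (3,9):dx=-3,dy=+7->D; (3,10):dx=-1,dy=+5->D
  (4,5):dx=-10,dy=-5->C; (4,6):dx=-4,dy=+7->D; (4,7):dx=-7,dy=-9->C; (4,8):dx=-5,dy=-11->C
  (4,9):dx=-1,dy=+4->D; (4,10):dx=+1,dy=+2->C; (5,6):dx=+6,dy=+12->C; (5,7):dx=+3,dy=-4->D
  (5,8):dx=+5,dy=-6->D; (5,9):dx=+9,dy=+9->C; (5,10):dx=+11,dy=+7->C; (6,7):dx=-3,dy=-16->C
  (6,8):dx=-1,dy=-18->C; (6,9):dx=+3,dy=-3->D; (6,10):dx=+5,dy=-5->D; (7,8):dx=+2,dy=-2->D
  (7,9):dx=+6,dy=+13->C; (7,10):dx=+8,dy=+11->C; (8,9):dx=+4,dy=+15->C; (8,10):dx=+6,dy=+13->C
  (9,10):dx=+2,dy=-2->D
Step 2: C = 24, D = 21, total pairs = 45.
Step 3: tau = (C - D)/(n(n-1)/2) = (24 - 21)/45 = 0.066667.
Step 4: Exact two-sided p-value (enumerate n! = 3628800 permutations of y under H0): p = 0.861801.
Step 5: alpha = 0.05. fail to reject H0.

tau_b = 0.0667 (C=24, D=21), p = 0.861801, fail to reject H0.


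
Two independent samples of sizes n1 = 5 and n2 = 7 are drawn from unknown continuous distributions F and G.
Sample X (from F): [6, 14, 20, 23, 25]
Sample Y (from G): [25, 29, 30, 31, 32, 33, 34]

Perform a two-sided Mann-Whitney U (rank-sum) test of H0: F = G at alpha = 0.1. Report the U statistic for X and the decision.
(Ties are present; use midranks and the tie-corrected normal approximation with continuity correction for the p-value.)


Step 1: Combine and sort all 12 observations; assign midranks.
sorted (value, group): (6,X), (14,X), (20,X), (23,X), (25,X), (25,Y), (29,Y), (30,Y), (31,Y), (32,Y), (33,Y), (34,Y)
ranks: 6->1, 14->2, 20->3, 23->4, 25->5.5, 25->5.5, 29->7, 30->8, 31->9, 32->10, 33->11, 34->12
Step 2: Rank sum for X: R1 = 1 + 2 + 3 + 4 + 5.5 = 15.5.
Step 3: U_X = R1 - n1(n1+1)/2 = 15.5 - 5*6/2 = 15.5 - 15 = 0.5.
       U_Y = n1*n2 - U_X = 35 - 0.5 = 34.5.
Step 4: Ties are present, so use the tie-corrected normal approximation (with continuity correction) for the p-value.
Step 5: p-value = 0.007268; compare to alpha = 0.1. reject H0.

U_X = 0.5, p = 0.007268, reject H0 at alpha = 0.1.
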